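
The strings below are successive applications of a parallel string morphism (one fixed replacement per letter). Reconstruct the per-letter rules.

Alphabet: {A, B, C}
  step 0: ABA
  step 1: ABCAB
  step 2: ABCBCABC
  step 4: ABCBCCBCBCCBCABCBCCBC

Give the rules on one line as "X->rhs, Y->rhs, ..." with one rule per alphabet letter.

  step 1 ⇒ step 2: ABCAB ⇒ AB·C·BC·AB·C
    A ↦ AB
    B ↦ C
    C ↦ BC

A->AB, B->C, C->BC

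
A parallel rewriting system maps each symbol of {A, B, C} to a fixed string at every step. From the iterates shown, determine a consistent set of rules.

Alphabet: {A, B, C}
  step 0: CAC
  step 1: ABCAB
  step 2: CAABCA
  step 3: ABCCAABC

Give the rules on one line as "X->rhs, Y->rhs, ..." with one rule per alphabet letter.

  step 2 ⇒ step 3: CAABCA ⇒ AB·C·C·A·AB·C
    A ↦ C
    B ↦ A
    C ↦ AB

A->C, B->A, C->AB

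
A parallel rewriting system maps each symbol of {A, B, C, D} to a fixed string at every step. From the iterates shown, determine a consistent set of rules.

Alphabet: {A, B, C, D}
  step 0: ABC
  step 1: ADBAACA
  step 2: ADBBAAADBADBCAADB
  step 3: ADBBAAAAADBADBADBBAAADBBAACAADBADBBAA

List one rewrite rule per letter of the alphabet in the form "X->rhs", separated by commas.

  step 2 ⇒ step 3: ADBBAAADBADBCAADB ⇒ ADB·B·AA·AA·ADB·ADB·ADB·B·AA·ADB·B·AA·CA·ADB·ADB·B·AA
    A ↦ ADB
    B ↦ AA
    C ↦ CA
    D ↦ B

A->ADB, B->AA, C->CA, D->B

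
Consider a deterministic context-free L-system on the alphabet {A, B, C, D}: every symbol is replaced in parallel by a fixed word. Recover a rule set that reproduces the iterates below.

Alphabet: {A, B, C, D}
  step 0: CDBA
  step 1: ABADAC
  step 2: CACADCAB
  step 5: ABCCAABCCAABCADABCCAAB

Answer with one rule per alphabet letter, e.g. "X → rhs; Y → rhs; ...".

  step 1 ⇒ step 2: ABADAC ⇒ C·A·C·AD·C·AB
    A ↦ C
    B ↦ A
    C ↦ AB
    D ↦ AD

A->C, B->A, C->AB, D->AD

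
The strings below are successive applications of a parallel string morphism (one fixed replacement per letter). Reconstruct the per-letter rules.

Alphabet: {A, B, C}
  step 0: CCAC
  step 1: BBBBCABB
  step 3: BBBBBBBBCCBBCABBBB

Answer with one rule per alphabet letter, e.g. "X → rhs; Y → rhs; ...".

  step 0 ⇒ step 1: CCAC ⇒ BB·BB·CA·BB
    A ↦ CA
    C ↦ BB
    B ↦ C  (constrained at step 1)

A->CA, B->C, C->BB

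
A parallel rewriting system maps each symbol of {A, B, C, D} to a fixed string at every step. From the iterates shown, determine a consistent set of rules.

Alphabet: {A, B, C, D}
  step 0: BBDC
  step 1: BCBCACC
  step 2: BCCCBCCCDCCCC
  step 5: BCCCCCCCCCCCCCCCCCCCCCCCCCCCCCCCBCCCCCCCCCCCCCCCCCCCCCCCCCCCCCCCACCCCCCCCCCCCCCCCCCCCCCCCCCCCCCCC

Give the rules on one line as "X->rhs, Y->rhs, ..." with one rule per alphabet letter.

A->D, B->BC, C->CC, D->A

  step 1 ⇒ step 2: BCBCACC ⇒ BC·CC·BC·CC·D·CC·CC
    A ↦ D
    B ↦ BC
    C ↦ CC
  step 0 ⇒ step 1: BBDC ⇒ BC·BC·A·CC
    D ↦ A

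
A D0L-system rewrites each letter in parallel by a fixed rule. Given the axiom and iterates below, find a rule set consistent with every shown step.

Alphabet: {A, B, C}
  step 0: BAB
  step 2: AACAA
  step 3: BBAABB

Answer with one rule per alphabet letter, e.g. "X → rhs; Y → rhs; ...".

  step 2 ⇒ step 3: AACAA ⇒ B·B·AA·B·B
    A ↦ B
    C ↦ AA
    B ↦ C  (constrained at step 0)

A->B, B->C, C->AA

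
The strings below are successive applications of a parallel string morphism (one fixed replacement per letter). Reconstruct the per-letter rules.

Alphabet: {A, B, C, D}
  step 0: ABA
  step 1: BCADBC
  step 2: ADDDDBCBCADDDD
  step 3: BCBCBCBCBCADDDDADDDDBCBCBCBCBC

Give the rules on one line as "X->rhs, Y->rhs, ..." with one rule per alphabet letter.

A->BC, B->AD, C->DDD, D->BC

  step 2 ⇒ step 3: ADDDDBCBCADDDD ⇒ BC·BC·BC·BC·BC·AD·DDD·AD·DDD·BC·BC·BC·BC·BC
    A ↦ BC
    B ↦ AD
    C ↦ DDD
    D ↦ BC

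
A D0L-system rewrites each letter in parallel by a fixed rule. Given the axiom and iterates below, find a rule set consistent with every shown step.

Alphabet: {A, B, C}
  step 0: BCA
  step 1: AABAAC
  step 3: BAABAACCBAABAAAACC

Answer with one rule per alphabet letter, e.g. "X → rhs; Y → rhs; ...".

A->C, B->AA, C->BAA

  step 0 ⇒ step 1: BCA ⇒ AA·BAA·C
    A ↦ C
    B ↦ AA
    C ↦ BAA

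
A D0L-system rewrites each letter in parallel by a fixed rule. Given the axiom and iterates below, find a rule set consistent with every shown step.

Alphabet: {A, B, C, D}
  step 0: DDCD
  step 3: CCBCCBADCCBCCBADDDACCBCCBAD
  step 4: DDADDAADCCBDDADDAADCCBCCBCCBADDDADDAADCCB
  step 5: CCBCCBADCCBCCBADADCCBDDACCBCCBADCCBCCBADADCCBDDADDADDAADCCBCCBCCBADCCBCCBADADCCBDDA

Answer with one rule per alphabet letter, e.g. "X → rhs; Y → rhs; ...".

  step 4 ⇒ step 5: DDADDAADCCBDDADDAADCCBCCBCCBADDDADDAADCCB ⇒ CCB·CCB·AD·CCB·CCB·AD·AD·CCB·D·D·A·CCB·CCB·AD·CCB·CCB·AD·AD·CCB·D·D·A·D·D·A·D·D·A·AD·CCB·CCB·CCB·AD·CCB·CCB·AD·AD·CCB·D·D·A
    A ↦ AD
    B ↦ A
    C ↦ D
    D ↦ CCB

A->AD, B->A, C->D, D->CCB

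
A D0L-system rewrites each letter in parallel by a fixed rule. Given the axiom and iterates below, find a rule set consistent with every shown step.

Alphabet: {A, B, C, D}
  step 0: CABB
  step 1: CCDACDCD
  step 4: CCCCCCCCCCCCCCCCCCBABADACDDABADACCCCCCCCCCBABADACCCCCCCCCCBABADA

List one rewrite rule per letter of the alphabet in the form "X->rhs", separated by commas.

A->DA, B->CD, C->CC, D->BA

  step 0 ⇒ step 1: CABB ⇒ CC·DA·CD·CD
    A ↦ DA
    B ↦ CD
    C ↦ CC
    D ↦ BA  (constrained at step 1)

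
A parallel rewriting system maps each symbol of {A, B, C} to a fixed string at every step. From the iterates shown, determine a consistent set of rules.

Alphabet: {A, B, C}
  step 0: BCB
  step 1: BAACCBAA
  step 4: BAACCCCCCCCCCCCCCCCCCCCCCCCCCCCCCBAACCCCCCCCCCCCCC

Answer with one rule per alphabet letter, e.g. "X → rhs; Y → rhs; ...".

  step 0 ⇒ step 1: BCB ⇒ BAA·CC·BAA
    B ↦ BAA
    C ↦ CC
    A ↦ C  (constrained at step 1)

A->C, B->BAA, C->CC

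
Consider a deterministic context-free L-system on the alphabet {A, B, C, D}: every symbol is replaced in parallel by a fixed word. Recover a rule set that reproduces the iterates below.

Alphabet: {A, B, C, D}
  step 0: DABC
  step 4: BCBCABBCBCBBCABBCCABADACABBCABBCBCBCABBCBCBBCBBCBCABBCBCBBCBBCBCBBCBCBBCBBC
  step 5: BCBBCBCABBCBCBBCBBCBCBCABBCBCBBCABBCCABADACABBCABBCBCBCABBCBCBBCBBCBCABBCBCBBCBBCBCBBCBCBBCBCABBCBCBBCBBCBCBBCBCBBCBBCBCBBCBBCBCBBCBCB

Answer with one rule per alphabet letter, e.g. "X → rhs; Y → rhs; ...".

  step 4 ⇒ step 5: BCBCABBCBCBBCABBCCABADACABBCABBCBCBCABBCBCBBCBBCBCABBCBCBBCBBCBCBBCBCBBCBBC ⇒ BC·B·BC·B·CAB·BC·BC·B·BC·B·BC·BC·B·CAB·BC·BC·B·B·CAB·BC·CAB·ADA·CAB·B·CAB·BC·BC·B·CAB·BC·BC·B·BC·B·BC·B·CAB·BC·BC·B·BC·B·BC·BC·B·BC·BC·B·BC·B·CAB·BC·BC·B·BC·B·BC·BC·B·BC·BC·B·BC·B·BC·BC·B·BC·B·BC·BC·B·BC·BC·B
    A ↦ CAB
    B ↦ BC
    C ↦ B
    D ↦ ADA

A->CAB, B->BC, C->B, D->ADA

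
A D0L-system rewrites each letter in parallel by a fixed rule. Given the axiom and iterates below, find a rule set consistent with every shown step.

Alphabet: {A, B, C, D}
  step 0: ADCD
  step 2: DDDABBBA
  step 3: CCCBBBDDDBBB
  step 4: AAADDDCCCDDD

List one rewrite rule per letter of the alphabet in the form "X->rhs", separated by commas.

A->BBB, B->D, C->A, D->C

  step 3 ⇒ step 4: CCCBBBDDDBBB ⇒ A·A·A·D·D·D·C·C·C·D·D·D
    B ↦ D
    C ↦ A
    D ↦ C
  step 2 ⇒ step 3: DDDABBBA ⇒ C·C·C·BBB·D·D·D·BBB
    A ↦ BBB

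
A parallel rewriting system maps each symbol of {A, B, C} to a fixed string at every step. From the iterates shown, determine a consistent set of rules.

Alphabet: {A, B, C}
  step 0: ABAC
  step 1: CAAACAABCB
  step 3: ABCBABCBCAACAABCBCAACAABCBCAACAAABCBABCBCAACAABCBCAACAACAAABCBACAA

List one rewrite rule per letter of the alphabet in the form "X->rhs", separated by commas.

A->CAA, B->A, C->BCB

  step 0 ⇒ step 1: ABAC ⇒ CAA·A·CAA·BCB
    A ↦ CAA
    B ↦ A
    C ↦ BCB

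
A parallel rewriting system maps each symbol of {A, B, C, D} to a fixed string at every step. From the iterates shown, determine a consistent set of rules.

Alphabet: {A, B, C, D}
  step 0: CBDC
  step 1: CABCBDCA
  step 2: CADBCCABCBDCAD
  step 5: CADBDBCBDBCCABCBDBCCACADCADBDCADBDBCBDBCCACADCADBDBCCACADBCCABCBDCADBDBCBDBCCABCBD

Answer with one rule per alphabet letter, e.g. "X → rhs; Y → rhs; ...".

  step 1 ⇒ step 2: CABCBDCA ⇒ CA·D·BC·CA·BC·BD·CA·D
    A ↦ D
    B ↦ BC
    C ↦ CA
    D ↦ BD

A->D, B->BC, C->CA, D->BD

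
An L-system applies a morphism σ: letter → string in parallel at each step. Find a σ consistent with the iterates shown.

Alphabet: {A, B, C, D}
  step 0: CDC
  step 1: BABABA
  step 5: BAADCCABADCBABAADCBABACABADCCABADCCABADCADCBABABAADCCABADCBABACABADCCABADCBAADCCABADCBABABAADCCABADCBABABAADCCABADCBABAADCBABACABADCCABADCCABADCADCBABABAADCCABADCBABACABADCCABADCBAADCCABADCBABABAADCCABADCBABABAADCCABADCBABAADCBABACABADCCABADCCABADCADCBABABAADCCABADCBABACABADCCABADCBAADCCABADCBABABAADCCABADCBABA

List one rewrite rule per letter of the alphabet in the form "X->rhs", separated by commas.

A->ADC, B->CAB, C->BA, D->BA

  step 0 ⇒ step 1: CDC ⇒ BA·BA·BA
    C ↦ BA
    D ↦ BA
    A ↦ ADC  (constrained at step 1)
    B ↦ CAB  (constrained at step 1)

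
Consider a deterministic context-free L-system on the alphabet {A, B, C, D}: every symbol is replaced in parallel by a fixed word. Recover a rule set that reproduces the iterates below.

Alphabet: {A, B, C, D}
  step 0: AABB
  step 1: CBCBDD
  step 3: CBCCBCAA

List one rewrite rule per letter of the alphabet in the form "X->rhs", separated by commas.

  step 0 ⇒ step 1: AABB ⇒ CB·CB·D·D
    A ↦ CB
    B ↦ D
    C ↦ A  (constrained at step 1)
    D ↦ C  (constrained at step 1)

A->CB, B->D, C->A, D->C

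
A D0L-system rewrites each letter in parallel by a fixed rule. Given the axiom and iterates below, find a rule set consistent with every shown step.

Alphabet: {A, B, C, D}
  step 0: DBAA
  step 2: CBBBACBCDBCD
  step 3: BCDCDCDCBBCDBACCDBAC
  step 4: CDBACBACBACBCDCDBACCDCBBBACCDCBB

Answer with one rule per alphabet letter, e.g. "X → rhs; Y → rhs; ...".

  step 3 ⇒ step 4: BCDCDCDCBBCDBACCDBAC ⇒ CD·B·AC·B·AC·B·AC·B·CD·CD·B·AC·CD·CB·B·B·AC·CD·CB·B
    A ↦ CB
    B ↦ CD
    C ↦ B
    D ↦ AC

A->CB, B->CD, C->B, D->AC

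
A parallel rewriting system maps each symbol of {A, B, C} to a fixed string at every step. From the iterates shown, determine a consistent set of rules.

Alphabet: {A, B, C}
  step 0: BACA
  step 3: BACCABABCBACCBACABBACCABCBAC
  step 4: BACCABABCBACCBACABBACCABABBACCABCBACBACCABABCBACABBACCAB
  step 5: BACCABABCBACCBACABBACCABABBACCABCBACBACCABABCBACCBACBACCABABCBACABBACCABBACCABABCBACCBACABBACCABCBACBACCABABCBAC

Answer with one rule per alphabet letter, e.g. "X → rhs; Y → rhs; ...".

  step 4 ⇒ step 5: BACCABABCBACCBACABBACCABABBACCABCBACBACCABABCBACABBACCAB ⇒ BAC·C·AB·AB·C·BAC·C·BAC·AB·BAC·C·AB·AB·BAC·C·AB·C·BAC·BAC·C·AB·AB·C·BAC·C·BAC·BAC·C·AB·AB·C·BAC·AB·BAC·C·AB·BAC·C·AB·AB·C·BAC·C·BAC·AB·BAC·C·AB·C·BAC·BAC·C·AB·AB·C·BAC
    A ↦ C
    B ↦ BAC
    C ↦ AB

A->C, B->BAC, C->AB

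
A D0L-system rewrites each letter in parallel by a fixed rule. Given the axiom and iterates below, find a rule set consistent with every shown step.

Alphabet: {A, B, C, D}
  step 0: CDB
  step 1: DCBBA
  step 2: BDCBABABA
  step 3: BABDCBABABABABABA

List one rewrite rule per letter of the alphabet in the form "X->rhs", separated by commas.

  step 2 ⇒ step 3: BDCBABABA ⇒ BA·B·DC·BA·BA·BA·BA·BA·BA
    A ↦ BA
    B ↦ BA
    C ↦ DC
    D ↦ B

A->BA, B->BA, C->DC, D->B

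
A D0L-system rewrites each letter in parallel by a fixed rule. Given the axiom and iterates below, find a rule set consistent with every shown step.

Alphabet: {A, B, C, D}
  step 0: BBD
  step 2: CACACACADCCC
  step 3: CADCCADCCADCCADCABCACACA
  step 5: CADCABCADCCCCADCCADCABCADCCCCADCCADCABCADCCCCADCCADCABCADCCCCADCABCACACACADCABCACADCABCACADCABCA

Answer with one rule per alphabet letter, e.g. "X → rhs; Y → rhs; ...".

  step 2 ⇒ step 3: CACACACADCCC ⇒ CA·DC·CA·DC·CA·DC·CA·DC·AB·CA·CA·CA
    A ↦ DC
    C ↦ CA
    D ↦ AB
    B ↦ CC  (constrained at step 0)

A->DC, B->CC, C->CA, D->AB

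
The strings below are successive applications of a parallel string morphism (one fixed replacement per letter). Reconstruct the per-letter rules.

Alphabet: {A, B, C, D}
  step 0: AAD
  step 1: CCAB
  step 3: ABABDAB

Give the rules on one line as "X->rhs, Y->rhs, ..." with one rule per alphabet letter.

A->C, B->D, C->D, D->AB

  step 0 ⇒ step 1: AAD ⇒ C·C·AB
    A ↦ C
    D ↦ AB
    B ↦ D  (constrained at step 1)
    C ↦ D  (constrained at step 1)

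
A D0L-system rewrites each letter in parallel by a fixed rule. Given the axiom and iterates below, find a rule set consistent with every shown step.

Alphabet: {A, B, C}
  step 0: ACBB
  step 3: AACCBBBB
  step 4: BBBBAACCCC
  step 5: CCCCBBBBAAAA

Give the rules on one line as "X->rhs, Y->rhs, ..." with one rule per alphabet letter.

  step 4 ⇒ step 5: BBBBAACCCC ⇒ C·C·C·C·BB·BB·A·A·A·A
    A ↦ BB
    B ↦ C
    C ↦ A

A->BB, B->C, C->A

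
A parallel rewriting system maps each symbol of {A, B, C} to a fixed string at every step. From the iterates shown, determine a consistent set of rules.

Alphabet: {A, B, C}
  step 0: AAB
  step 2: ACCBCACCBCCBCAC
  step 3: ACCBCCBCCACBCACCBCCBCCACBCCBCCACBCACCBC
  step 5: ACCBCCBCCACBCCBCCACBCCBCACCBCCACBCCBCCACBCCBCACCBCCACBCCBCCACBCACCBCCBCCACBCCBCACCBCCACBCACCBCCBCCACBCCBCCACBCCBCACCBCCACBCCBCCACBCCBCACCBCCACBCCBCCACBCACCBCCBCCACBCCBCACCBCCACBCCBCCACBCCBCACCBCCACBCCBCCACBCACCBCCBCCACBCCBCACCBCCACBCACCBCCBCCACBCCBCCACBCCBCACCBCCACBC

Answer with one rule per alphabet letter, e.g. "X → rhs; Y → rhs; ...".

A->AC, B->CA, C->CBC

  step 2 ⇒ step 3: ACCBCACCBCCBCAC ⇒ AC·CBC·CBC·CA·CBC·AC·CBC·CBC·CA·CBC·CBC·CA·CBC·AC·CBC
    A ↦ AC
    B ↦ CA
    C ↦ CBC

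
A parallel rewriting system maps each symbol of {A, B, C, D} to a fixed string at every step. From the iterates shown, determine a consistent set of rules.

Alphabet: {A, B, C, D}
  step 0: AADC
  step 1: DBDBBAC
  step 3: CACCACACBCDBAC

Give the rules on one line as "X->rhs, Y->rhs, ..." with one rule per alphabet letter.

  step 0 ⇒ step 1: AADC ⇒ DB·DB·B·AC
    A ↦ DB
    C ↦ AC
    D ↦ B
    B ↦ C  (constrained at step 1)

A->DB, B->C, C->AC, D->B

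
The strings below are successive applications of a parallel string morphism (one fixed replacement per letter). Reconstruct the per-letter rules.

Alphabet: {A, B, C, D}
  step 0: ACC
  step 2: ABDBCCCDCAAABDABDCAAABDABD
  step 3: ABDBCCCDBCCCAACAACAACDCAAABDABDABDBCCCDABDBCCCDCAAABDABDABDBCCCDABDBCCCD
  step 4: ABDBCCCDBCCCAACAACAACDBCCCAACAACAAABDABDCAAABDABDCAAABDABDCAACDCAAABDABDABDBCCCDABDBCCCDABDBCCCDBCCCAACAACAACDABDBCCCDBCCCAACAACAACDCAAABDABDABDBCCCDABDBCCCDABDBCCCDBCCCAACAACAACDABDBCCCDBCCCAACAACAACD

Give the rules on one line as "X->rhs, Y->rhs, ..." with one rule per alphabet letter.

  step 3 ⇒ step 4: ABDBCCCDBCCCAACAACAACDCAAABDABDABDBCCCDABDBCCCDCAAABDABDABDBCCCDABDBCCCD ⇒ ABD·BCC·CD·BCC·CAA·CAA·CAA·CD·BCC·CAA·CAA·CAA·ABD·ABD·CAA·ABD·ABD·CAA·ABD·ABD·CAA·CD·CAA·ABD·ABD·ABD·BCC·CD·ABD·BCC·CD·ABD·BCC·CD·BCC·CAA·CAA·CAA·CD·ABD·BCC·CD·BCC·CAA·CAA·CAA·CD·CAA·ABD·ABD·ABD·BCC·CD·ABD·BCC·CD·ABD·BCC·CD·BCC·CAA·CAA·CAA·CD·ABD·BCC·CD·BCC·CAA·CAA·CAA·CD
    A ↦ ABD
    B ↦ BCC
    C ↦ CAA
    D ↦ CD

A->ABD, B->BCC, C->CAA, D->CD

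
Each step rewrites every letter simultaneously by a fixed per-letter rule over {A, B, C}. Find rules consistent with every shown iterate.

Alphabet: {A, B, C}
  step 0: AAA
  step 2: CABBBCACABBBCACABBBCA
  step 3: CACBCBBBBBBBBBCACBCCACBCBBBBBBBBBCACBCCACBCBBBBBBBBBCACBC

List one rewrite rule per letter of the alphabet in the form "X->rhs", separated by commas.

A->CBC, B->BBB, C->CA

  step 2 ⇒ step 3: CABBBCACABBBCACABBBCA ⇒ CA·CBC·BBB·BBB·BBB·CA·CBC·CA·CBC·BBB·BBB·BBB·CA·CBC·CA·CBC·BBB·BBB·BBB·CA·CBC
    A ↦ CBC
    B ↦ BBB
    C ↦ CA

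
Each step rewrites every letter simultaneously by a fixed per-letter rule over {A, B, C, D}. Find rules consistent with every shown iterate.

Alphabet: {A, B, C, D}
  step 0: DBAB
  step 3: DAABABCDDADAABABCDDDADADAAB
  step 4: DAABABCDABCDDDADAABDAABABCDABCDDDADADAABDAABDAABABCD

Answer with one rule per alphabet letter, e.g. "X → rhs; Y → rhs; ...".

  step 3 ⇒ step 4: DAABABCDDADAABABCDDDADADAAB ⇒ DA·AB·AB·CD·AB·CD·D·DA·DA·AB·DA·AB·AB·CD·AB·CD·D·DA·DA·DA·AB·DA·AB·DA·AB·AB·CD
    A ↦ AB
    B ↦ CD
    C ↦ D
    D ↦ DA

A->AB, B->CD, C->D, D->DA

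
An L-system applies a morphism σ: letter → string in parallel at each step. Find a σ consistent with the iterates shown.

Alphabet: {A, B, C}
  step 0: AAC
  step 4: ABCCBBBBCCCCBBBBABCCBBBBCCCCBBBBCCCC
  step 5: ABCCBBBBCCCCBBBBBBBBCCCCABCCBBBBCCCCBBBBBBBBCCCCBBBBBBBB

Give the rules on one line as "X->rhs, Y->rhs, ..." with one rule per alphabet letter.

  step 4 ⇒ step 5: ABCCBBBBCCCCBBBBABCCBBBBCCCCBBBBCCCC ⇒ ABC·C·BB·BB·C·C·C·C·BB·BB·BB·BB·C·C·C·C·ABC·C·BB·BB·C·C·C·C·BB·BB·BB·BB·C·C·C·C·BB·BB·BB·BB
    A ↦ ABC
    B ↦ C
    C ↦ BB

A->ABC, B->C, C->BB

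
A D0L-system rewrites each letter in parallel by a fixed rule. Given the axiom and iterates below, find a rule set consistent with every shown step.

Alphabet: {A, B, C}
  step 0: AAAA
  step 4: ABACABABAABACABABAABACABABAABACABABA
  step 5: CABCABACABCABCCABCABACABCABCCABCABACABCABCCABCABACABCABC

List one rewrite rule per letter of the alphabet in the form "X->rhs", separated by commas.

A->C, B->AB, C->ABA

  step 4 ⇒ step 5: ABACABABAABACABABAABACABABAABACABABA ⇒ C·AB·C·ABA·C·AB·C·AB·C·C·AB·C·ABA·C·AB·C·AB·C·C·AB·C·ABA·C·AB·C·AB·C·C·AB·C·ABA·C·AB·C·AB·C
    A ↦ C
    B ↦ AB
    C ↦ ABA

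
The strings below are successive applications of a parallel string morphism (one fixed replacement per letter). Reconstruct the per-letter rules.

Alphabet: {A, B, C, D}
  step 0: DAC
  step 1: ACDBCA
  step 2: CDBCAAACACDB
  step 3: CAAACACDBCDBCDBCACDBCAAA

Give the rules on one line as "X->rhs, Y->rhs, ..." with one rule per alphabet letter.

  step 2 ⇒ step 3: CDBCAAACACDB ⇒ CA·A·A·CA·CDB·CDB·CDB·CA·CDB·CA·A·A
    A ↦ CDB
    B ↦ A
    C ↦ CA
    D ↦ A

A->CDB, B->A, C->CA, D->A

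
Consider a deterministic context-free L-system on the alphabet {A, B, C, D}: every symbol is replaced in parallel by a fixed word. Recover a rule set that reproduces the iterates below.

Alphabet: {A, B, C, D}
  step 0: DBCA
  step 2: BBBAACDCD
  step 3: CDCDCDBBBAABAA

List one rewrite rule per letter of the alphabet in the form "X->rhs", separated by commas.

  step 2 ⇒ step 3: BBBAACDCD ⇒ CD·CD·CD·B·B·B·AA·B·AA
    A ↦ B
    B ↦ CD
    C ↦ B
    D ↦ AA

A->B, B->CD, C->B, D->AA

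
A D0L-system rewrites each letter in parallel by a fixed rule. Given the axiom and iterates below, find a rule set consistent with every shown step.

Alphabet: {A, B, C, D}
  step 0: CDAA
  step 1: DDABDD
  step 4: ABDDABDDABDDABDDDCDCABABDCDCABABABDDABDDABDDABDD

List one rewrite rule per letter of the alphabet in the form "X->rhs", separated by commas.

A->D, B->CDC, C->DD, D->AB

  step 0 ⇒ step 1: CDAA ⇒ DD·AB·D·D
    A ↦ D
    C ↦ DD
    D ↦ AB
    B ↦ CDC  (constrained at step 1)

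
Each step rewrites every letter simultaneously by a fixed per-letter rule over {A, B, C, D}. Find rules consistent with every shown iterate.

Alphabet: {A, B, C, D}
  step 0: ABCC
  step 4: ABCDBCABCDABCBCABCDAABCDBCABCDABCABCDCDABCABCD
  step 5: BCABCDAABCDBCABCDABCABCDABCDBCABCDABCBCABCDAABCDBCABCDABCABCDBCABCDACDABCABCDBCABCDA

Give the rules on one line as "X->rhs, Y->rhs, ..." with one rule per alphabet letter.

A->BC, B->AB, C->CD, D->A

  step 4 ⇒ step 5: ABCDBCABCDABCBCABCDAABCDBCABCDABCABCDCDABCABCD ⇒ BC·AB·CD·A·AB·CD·BC·AB·CD·A·BC·AB·CD·AB·CD·BC·AB·CD·A·BC·BC·AB·CD·A·AB·CD·BC·AB·CD·A·BC·AB·CD·BC·AB·CD·A·CD·A·BC·AB·CD·BC·AB·CD·A
    A ↦ BC
    B ↦ AB
    C ↦ CD
    D ↦ A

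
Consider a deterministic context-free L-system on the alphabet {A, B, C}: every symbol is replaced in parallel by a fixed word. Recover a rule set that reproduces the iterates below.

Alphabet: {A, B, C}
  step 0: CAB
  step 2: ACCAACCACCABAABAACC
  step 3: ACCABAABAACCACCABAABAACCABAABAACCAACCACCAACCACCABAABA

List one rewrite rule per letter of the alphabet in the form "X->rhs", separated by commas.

A->ACC, B->A, C->ABA

  step 2 ⇒ step 3: ACCAACCACCABAABAACC ⇒ ACC·ABA·ABA·ACC·ACC·ABA·ABA·ACC·ABA·ABA·ACC·A·ACC·ACC·A·ACC·ACC·ABA·ABA
    A ↦ ACC
    B ↦ A
    C ↦ ABA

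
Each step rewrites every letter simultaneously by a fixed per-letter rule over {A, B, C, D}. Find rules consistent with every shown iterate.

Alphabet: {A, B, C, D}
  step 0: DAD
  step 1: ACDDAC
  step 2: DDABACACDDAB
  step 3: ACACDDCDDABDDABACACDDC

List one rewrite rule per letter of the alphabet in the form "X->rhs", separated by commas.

A->DD, B->C, C->AB, D->AC

  step 2 ⇒ step 3: DDABACACDDAB ⇒ AC·AC·DD·C·DD·AB·DD·AB·AC·AC·DD·C
    A ↦ DD
    B ↦ C
    C ↦ AB
    D ↦ AC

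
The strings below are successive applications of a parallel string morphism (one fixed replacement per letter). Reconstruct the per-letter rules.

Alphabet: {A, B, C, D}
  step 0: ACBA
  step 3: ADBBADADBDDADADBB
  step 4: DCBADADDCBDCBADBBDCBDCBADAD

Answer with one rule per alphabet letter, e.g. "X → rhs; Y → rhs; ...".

A->DC, B->AD, C->DD, D->B

  step 3 ⇒ step 4: ADBBADADBDDADADBB ⇒ DC·B·AD·AD·DC·B·DC·B·AD·B·B·DC·B·DC·B·AD·AD
    A ↦ DC
    B ↦ AD
    D ↦ B
    C ↦ DD  (constrained at step 0)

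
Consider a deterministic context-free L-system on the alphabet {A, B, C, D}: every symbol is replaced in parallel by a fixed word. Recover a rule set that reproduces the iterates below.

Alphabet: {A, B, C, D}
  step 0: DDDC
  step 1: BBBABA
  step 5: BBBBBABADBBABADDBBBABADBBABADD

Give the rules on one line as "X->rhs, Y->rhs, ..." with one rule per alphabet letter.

A->DCB, B->D, C->ABA, D->B

  step 0 ⇒ step 1: DDDC ⇒ B·B·B·ABA
    C ↦ ABA
    D ↦ B
    A ↦ DCB  (constrained at step 1)
    B ↦ D  (constrained at step 1)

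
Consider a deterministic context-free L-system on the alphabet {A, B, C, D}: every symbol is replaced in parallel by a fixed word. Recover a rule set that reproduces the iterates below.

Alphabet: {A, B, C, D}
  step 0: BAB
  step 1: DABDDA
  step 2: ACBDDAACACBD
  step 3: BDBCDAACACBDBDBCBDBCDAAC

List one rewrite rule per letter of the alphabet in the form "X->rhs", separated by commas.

A->BD, B->DA, C->BC, D->AC

  step 2 ⇒ step 3: ACBDDAACACBD ⇒ BD·BC·DA·AC·AC·BD·BD·BC·BD·BC·DA·AC
    A ↦ BD
    B ↦ DA
    C ↦ BC
    D ↦ AC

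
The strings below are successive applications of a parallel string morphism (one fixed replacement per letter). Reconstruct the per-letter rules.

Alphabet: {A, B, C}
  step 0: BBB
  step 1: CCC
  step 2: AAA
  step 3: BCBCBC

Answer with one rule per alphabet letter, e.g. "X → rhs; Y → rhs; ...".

A->BC, B->C, C->A

  step 2 ⇒ step 3: AAA ⇒ BC·BC·BC
    A ↦ BC
  step 0 ⇒ step 1: BBB ⇒ C·C·C
    B ↦ C
  step 1 ⇒ step 2: CCC ⇒ A·A·A
    C ↦ A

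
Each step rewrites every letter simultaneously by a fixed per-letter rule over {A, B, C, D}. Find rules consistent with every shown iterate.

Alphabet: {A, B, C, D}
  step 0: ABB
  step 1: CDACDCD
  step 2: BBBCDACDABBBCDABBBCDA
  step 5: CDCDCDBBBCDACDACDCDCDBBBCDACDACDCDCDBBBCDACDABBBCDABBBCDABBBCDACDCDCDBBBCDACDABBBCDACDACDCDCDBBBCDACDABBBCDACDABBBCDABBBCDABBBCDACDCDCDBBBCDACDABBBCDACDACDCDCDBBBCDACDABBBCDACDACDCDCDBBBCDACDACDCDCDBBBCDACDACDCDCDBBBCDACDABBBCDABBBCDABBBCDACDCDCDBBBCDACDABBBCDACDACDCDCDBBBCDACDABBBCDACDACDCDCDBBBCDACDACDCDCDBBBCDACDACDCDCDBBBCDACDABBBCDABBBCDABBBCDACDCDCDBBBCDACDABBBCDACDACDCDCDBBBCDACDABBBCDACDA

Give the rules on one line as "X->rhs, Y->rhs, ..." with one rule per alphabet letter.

A->CDA, B->CD, C->BBB, D->CDA

  step 1 ⇒ step 2: CDACDCD ⇒ BBB·CDA·CDA·BBB·CDA·BBB·CDA
    A ↦ CDA
    C ↦ BBB
    D ↦ CDA
  step 0 ⇒ step 1: ABB ⇒ CDA·CD·CD
    B ↦ CD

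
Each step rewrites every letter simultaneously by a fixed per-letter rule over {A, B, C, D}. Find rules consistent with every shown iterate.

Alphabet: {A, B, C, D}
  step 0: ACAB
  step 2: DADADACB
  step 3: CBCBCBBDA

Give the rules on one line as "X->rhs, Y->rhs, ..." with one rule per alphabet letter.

  step 2 ⇒ step 3: DADADACB ⇒ C·B·C·B·C·B·B·DA
    A ↦ B
    B ↦ DA
    C ↦ B
    D ↦ C

A->B, B->DA, C->B, D->C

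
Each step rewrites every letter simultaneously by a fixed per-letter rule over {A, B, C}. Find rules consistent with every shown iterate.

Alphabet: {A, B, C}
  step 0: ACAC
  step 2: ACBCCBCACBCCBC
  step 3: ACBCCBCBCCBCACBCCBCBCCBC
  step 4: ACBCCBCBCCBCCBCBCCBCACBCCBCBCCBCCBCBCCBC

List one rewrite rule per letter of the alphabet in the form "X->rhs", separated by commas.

  step 3 ⇒ step 4: ACBCCBCBCCBCACBCCBCBCCBC ⇒ AC·BC·C·BC·BC·C·BC·C·BC·BC·C·BC·AC·BC·C·BC·BC·C·BC·C·BC·BC·C·BC
    A ↦ AC
    B ↦ C
    C ↦ BC

A->AC, B->C, C->BC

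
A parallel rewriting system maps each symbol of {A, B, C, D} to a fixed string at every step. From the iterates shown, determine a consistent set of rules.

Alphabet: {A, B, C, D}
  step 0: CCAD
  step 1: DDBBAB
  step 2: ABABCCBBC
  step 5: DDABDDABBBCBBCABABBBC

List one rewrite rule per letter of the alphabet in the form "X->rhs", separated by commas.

  step 1 ⇒ step 2: DDBBAB ⇒ AB·AB·C·C·BB·C
    A ↦ BB
    B ↦ C
    D ↦ AB
  step 0 ⇒ step 1: CCAD ⇒ D·D·BB·AB
    C ↦ D

A->BB, B->C, C->D, D->AB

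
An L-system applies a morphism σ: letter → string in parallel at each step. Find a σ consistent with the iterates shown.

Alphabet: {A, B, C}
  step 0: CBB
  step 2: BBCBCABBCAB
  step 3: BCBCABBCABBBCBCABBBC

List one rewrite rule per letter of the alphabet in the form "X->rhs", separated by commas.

  step 2 ⇒ step 3: BBCBCABBCAB ⇒ BC·BC·AB·BC·AB·B·BC·BC·AB·B·BC
    A ↦ B
    B ↦ BC
    C ↦ AB

A->B, B->BC, C->AB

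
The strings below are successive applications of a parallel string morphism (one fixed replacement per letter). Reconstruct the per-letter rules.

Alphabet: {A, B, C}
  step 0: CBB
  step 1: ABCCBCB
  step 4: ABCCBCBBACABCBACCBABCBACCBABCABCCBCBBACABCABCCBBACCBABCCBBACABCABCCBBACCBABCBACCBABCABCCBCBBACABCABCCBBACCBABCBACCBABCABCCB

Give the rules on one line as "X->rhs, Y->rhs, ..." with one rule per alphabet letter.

  step 0 ⇒ step 1: CBB ⇒ ABC·CB·CB
    B ↦ CB
    C ↦ ABC
    A ↦ BAC  (constrained at step 1)

A->BAC, B->CB, C->ABC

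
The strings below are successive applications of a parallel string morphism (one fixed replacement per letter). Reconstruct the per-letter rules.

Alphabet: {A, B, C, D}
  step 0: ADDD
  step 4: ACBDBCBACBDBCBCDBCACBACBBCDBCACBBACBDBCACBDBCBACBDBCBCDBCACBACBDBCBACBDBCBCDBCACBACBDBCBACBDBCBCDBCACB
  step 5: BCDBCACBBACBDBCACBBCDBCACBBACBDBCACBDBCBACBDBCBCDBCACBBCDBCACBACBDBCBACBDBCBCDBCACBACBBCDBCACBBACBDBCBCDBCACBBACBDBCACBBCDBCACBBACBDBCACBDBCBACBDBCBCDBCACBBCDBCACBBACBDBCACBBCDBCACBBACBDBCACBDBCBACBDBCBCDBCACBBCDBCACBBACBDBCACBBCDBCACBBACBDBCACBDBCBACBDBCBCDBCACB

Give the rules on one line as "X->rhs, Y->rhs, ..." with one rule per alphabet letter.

A->BC, B->ACB, C->DBC, D->B

  step 4 ⇒ step 5: ACBDBCBACBDBCBCDBCACBACBBCDBCACBBACBDBCACBDBCBACBDBCBCDBCACBACBDBCBACBDBCBCDBCACBACBDBCBACBDBCBCDBCACB ⇒ BC·DBC·ACB·B·ACB·DBC·ACB·BC·DBC·ACB·B·ACB·DBC·ACB·DBC·B·ACB·DBC·BC·DBC·ACB·BC·DBC·ACB·ACB·DBC·B·ACB·DBC·BC·DBC·ACB·ACB·BC·DBC·ACB·B·ACB·DBC·BC·DBC·ACB·B·ACB·DBC·ACB·BC·DBC·ACB·B·ACB·DBC·ACB·DBC·B·ACB·DBC·BC·DBC·ACB·BC·DBC·ACB·B·ACB·DBC·ACB·BC·DBC·ACB·B·ACB·DBC·ACB·DBC·B·ACB·DBC·BC·DBC·ACB·BC·DBC·ACB·B·ACB·DBC·ACB·BC·DBC·ACB·B·ACB·DBC·ACB·DBC·B·ACB·DBC·BC·DBC·ACB
    A ↦ BC
    B ↦ ACB
    C ↦ DBC
    D ↦ B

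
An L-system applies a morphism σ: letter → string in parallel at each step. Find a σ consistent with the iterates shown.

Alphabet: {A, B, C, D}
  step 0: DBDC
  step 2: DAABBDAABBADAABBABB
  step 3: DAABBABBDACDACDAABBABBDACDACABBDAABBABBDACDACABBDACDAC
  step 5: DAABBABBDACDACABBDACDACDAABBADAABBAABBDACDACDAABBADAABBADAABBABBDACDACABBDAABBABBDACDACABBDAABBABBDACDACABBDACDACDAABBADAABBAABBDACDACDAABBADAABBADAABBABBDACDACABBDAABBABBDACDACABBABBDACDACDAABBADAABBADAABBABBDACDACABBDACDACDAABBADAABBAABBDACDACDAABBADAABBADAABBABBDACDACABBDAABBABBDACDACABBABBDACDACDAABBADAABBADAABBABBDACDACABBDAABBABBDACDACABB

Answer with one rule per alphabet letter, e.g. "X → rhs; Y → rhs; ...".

A->ABB, B->DAC, C->A, D->DA

  step 2 ⇒ step 3: DAABBDAABBADAABBABB ⇒ DA·ABB·ABB·DAC·DAC·DA·ABB·ABB·DAC·DAC·ABB·DA·ABB·ABB·DAC·DAC·ABB·DAC·DAC
    A ↦ ABB
    B ↦ DAC
    D ↦ DA
    C ↦ A  (constrained at step 0)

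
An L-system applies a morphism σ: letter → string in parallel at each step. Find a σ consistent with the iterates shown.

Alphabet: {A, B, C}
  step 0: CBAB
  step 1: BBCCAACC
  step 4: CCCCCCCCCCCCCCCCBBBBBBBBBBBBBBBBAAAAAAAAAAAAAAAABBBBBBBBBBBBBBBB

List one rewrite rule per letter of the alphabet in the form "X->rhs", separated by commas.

A->AA, B->CC, C->BB

  step 0 ⇒ step 1: CBAB ⇒ BB·CC·AA·CC
    A ↦ AA
    B ↦ CC
    C ↦ BB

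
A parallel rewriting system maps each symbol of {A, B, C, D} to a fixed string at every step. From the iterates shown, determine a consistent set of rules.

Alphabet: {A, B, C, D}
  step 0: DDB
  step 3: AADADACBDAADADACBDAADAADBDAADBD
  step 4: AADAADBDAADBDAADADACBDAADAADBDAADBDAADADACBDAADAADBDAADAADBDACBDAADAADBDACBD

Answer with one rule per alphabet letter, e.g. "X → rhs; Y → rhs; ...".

  step 3 ⇒ step 4: AADADACBDAADADACBDAADAADBDAADBD ⇒ AAD·AAD·BD·AAD·BD·AAD·AD·AC·BD·AAD·AAD·BD·AAD·BD·AAD·AD·AC·BD·AAD·AAD·BD·AAD·AAD·BD·AC·BD·AAD·AAD·BD·AC·BD
    A ↦ AAD
    B ↦ AC
    C ↦ AD
    D ↦ BD

A->AAD, B->AC, C->AD, D->BD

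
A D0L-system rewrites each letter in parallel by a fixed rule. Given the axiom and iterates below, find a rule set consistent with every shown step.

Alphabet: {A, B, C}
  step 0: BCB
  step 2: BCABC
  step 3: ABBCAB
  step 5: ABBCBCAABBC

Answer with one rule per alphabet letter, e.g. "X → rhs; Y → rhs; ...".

A->BC, B->A, C->B

  step 2 ⇒ step 3: BCABC ⇒ A·B·BC·A·B
    A ↦ BC
    B ↦ A
    C ↦ B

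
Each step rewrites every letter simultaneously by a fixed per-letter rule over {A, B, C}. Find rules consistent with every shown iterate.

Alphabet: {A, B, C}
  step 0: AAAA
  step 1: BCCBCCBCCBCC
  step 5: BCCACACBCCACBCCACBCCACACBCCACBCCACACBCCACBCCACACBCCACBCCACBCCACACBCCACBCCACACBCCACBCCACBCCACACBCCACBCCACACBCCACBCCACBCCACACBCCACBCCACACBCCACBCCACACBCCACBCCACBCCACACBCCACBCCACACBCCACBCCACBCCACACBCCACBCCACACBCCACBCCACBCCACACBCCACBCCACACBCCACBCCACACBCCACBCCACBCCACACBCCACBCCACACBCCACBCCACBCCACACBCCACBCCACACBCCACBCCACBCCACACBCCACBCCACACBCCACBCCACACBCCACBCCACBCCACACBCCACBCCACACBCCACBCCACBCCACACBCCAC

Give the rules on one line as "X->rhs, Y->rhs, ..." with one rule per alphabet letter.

A->BCC, B->BCC, C->AC

  step 0 ⇒ step 1: AAAA ⇒ BCC·BCC·BCC·BCC
    A ↦ BCC
    B ↦ BCC  (constrained at step 1)
    C ↦ AC  (constrained at step 1)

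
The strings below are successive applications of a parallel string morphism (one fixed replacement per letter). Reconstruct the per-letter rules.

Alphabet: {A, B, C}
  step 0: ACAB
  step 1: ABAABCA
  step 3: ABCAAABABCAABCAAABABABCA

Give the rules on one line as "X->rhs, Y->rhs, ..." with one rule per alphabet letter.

A->AB, B->CA, C->A

  step 0 ⇒ step 1: ACAB ⇒ AB·A·AB·CA
    A ↦ AB
    B ↦ CA
    C ↦ A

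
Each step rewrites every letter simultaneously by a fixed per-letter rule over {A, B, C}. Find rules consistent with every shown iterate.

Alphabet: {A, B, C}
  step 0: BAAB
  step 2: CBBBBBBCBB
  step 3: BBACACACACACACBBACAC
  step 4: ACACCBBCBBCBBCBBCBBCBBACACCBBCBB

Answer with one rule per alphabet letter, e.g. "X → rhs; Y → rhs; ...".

  step 3 ⇒ step 4: BBACACACACACACBBACAC ⇒ AC·AC·C·BB·C·BB·C·BB·C·BB·C·BB·C·BB·AC·AC·C·BB·C·BB
    A ↦ C
    B ↦ AC
    C ↦ BB

A->C, B->AC, C->BB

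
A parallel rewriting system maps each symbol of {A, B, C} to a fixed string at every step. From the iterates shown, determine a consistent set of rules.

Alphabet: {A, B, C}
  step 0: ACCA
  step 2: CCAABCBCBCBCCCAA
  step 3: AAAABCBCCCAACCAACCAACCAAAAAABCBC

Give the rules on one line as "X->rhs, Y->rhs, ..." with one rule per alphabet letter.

  step 2 ⇒ step 3: CCAABCBCBCBCCCAA ⇒ AA·AA·BC·BC·CC·AA·CC·AA·CC·AA·CC·AA·AA·AA·BC·BC
    A ↦ BC
    B ↦ CC
    C ↦ AA

A->BC, B->CC, C->AA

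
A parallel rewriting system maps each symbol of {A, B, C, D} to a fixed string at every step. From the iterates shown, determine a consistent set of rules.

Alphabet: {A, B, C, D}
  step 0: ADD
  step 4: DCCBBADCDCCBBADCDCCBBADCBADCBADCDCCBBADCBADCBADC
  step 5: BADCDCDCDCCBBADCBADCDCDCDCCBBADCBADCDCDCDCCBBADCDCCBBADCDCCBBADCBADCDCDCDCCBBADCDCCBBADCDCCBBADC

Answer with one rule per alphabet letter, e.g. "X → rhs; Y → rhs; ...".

  step 4 ⇒ step 5: DCCBBADCDCCBBADCDCCBBADCBADCBADCDCCBBADCBADCBADC ⇒ BA·DC·DC·DC·DC·CB·BA·DC·BA·DC·DC·DC·DC·CB·BA·DC·BA·DC·DC·DC·DC·CB·BA·DC·DC·CB·BA·DC·DC·CB·BA·DC·BA·DC·DC·DC·DC·CB·BA·DC·DC·CB·BA·DC·DC·CB·BA·DC
    A ↦ CB
    B ↦ DC
    C ↦ DC
    D ↦ BA

A->CB, B->DC, C->DC, D->BA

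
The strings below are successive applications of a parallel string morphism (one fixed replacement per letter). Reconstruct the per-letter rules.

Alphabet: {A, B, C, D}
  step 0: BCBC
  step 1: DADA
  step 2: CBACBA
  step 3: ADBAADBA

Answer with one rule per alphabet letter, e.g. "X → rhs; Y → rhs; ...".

  step 2 ⇒ step 3: CBACBA ⇒ A·D·BA·A·D·BA
    A ↦ BA
    B ↦ D
    C ↦ A
  step 1 ⇒ step 2: DADA ⇒ C·BA·C·BA
    D ↦ C

A->BA, B->D, C->A, D->C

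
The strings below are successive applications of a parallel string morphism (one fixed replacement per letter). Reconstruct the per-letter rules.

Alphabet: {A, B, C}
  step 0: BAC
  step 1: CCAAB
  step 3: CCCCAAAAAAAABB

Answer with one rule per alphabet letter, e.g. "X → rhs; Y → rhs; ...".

  step 0 ⇒ step 1: BAC ⇒ CC·AA·B
    A ↦ AA
    B ↦ CC
    C ↦ B

A->AA, B->CC, C->B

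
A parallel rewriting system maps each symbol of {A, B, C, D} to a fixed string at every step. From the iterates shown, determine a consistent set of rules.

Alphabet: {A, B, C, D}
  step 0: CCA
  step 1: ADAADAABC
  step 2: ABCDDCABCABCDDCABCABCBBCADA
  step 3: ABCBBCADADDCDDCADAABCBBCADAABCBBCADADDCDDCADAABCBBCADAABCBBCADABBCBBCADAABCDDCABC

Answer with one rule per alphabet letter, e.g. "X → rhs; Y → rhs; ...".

  step 2 ⇒ step 3: ABCDDCABCABCDDCABCABCBBCADA ⇒ ABC·BBC·ADA·DDC·DDC·ADA·ABC·BBC·ADA·ABC·BBC·ADA·DDC·DDC·ADA·ABC·BBC·ADA·ABC·BBC·ADA·BBC·BBC·ADA·ABC·DDC·ABC
    A ↦ ABC
    B ↦ BBC
    C ↦ ADA
    D ↦ DDC

A->ABC, B->BBC, C->ADA, D->DDC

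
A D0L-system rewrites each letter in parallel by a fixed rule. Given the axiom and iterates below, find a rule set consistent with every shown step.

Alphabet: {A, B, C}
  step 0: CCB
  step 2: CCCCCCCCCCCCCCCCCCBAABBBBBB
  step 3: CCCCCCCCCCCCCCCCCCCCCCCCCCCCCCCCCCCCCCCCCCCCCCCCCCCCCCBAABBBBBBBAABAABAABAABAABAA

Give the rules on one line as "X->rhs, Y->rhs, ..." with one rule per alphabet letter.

  step 2 ⇒ step 3: CCCCCCCCCCCCCCCCCCBAABBBBBB ⇒ CCC·CCC·CCC·CCC·CCC·CCC·CCC·CCC·CCC·CCC·CCC·CCC·CCC·CCC·CCC·CCC·CCC·CCC·BAA·BBB·BBB·BAA·BAA·BAA·BAA·BAA·BAA
    A ↦ BBB
    B ↦ BAA
    C ↦ CCC

A->BBB, B->BAA, C->CCC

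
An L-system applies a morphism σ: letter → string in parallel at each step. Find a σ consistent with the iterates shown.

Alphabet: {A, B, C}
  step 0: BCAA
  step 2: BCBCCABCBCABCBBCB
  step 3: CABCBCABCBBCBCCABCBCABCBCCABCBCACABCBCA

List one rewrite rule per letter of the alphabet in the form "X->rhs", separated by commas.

A->C, B->CA, C->BCB

  step 2 ⇒ step 3: BCBCCABCBCABCBBCB ⇒ CA·BCB·CA·BCB·BCB·C·CA·BCB·CA·BCB·C·CA·BCB·CA·CA·BCB·CA
    A ↦ C
    B ↦ CA
    C ↦ BCB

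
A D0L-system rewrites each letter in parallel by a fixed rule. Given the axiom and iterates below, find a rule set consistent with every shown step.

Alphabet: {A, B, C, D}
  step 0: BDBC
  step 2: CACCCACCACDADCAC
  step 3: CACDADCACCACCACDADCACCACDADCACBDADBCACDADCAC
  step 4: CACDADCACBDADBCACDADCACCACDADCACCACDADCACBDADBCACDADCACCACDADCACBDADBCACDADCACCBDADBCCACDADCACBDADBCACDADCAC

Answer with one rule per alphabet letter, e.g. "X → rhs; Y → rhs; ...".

  step 3 ⇒ step 4: CACDADCACCACCACDADCACCACDADCACBDADBCACDADCAC ⇒ CAC·DAD·CAC·B·DAD·B·CAC·DAD·CAC·CAC·DAD·CAC·CAC·DAD·CAC·B·DAD·B·CAC·DAD·CAC·CAC·DAD·CAC·B·DAD·B·CAC·DAD·CAC·C·B·DAD·B·C·CAC·DAD·CAC·B·DAD·B·CAC·DAD·CAC
    A ↦ DAD
    B ↦ C
    C ↦ CAC
    D ↦ B

A->DAD, B->C, C->CAC, D->B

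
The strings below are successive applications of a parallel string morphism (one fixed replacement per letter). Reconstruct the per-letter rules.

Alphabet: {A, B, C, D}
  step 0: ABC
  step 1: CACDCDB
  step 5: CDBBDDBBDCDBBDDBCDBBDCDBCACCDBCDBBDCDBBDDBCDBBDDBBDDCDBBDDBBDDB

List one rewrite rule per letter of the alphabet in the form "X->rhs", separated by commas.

  step 0 ⇒ step 1: ABC ⇒ CAC·D·CDB
    A ↦ CAC
    B ↦ D
    C ↦ CDB
    D ↦ B  (constrained at step 1)

A->CAC, B->D, C->CDB, D->B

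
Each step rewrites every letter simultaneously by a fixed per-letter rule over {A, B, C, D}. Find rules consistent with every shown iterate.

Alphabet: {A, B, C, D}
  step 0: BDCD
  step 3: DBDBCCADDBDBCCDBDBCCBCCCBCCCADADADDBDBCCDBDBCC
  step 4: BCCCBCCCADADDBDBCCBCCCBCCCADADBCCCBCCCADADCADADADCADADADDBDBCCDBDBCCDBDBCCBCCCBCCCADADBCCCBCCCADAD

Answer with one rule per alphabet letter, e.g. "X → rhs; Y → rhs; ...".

  step 3 ⇒ step 4: DBDBCCADDBDBCCDBDBCCBCCCBCCCADADADDBDBCCDBDBCC ⇒ BCC·C·BCC·C·AD·AD·DBD·BCC·BCC·C·BCC·C·AD·AD·BCC·C·BCC·C·AD·AD·C·AD·AD·AD·C·AD·AD·AD·DBD·BCC·DBD·BCC·DBD·BCC·BCC·C·BCC·C·AD·AD·BCC·C·BCC·C·AD·AD
    A ↦ DBD
    B ↦ C
    C ↦ AD
    D ↦ BCC

A->DBD, B->C, C->AD, D->BCC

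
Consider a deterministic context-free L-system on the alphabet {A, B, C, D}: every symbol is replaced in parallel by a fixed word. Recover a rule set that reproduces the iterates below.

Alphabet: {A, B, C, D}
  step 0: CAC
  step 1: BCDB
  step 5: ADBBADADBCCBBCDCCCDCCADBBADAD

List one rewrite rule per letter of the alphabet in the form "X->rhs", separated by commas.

  step 0 ⇒ step 1: CAC ⇒ B·CD·B
    A ↦ CD
    C ↦ B
    B ↦ AD  (constrained at step 1)
    D ↦ CC  (constrained at step 1)

A->CD, B->AD, C->B, D->CC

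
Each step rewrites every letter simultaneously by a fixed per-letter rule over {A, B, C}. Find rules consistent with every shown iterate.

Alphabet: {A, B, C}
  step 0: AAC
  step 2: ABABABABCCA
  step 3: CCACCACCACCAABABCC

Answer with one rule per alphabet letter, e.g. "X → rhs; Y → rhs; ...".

  step 2 ⇒ step 3: ABABABABCCA ⇒ CC·A·CC·A·CC·A·CC·A·AB·AB·CC
    A ↦ CC
    B ↦ A
    C ↦ AB

A->CC, B->A, C->AB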